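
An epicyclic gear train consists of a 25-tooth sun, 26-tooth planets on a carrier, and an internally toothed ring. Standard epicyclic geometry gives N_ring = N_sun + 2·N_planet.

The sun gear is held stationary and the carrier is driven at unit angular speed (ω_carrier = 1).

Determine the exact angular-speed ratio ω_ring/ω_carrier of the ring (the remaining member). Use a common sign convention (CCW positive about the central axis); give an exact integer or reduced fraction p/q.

N_ring = 25 + 2·26 = 77
25(ω_s−ω_c) = −77(ω_r−ω_c),  ω_s=0, ω_c=1
ω_r = 1 − (25/77)(0−1) = 102/77
ω_r/ω_c = 102/77

102/77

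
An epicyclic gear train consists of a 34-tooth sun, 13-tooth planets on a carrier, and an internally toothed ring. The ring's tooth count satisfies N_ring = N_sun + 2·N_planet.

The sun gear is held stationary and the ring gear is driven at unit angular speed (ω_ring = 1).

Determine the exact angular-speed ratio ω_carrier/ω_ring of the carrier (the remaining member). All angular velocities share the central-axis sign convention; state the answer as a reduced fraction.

30/47

N_ring = 34 + 2·13 = 60
34(ω_s−ω_c) = −60(ω_r−ω_c),  ω_s=0, ω_r=1
34(0−ω_c) = −60(1−ω_c)  ⇒  94ω_c = 60  ⇒  ω_c = 30/47
ω_c/ω_r = 30/47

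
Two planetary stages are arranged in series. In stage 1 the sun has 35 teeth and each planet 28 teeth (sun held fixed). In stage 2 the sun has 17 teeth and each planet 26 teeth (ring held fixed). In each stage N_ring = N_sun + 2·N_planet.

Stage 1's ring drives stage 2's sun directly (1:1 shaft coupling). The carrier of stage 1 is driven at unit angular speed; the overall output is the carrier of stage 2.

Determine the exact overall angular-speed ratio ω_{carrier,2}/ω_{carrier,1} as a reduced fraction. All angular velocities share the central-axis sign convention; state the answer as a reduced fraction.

153/559

Stage 1: N_ring = 35 + 2·28 = 91
Stage 1: 35(ω_s−ω_c) = −91(ω_r−ω_c),  ω_s=0, ω_c=1
Stage 1: ω_r = 1 − (35/91)(0−1) = 18/13
  ⇒ ω_r¹/ω_c¹ = 18/13
Stage 2: N_ring = 17 + 2·26 = 69
Stage 2: 17(ω_s−ω_c) = −69(ω_r−ω_c),  ω_r=0, ω_s=1
Stage 2: 17(1−ω_c) = −69(0−ω_c)  ⇒  86ω_c = 17  ⇒  ω_c = 17/86
  ⇒ ω_c²/ω_s² = 17/86
Coupling ω_s² = ω_r¹ ⇒ overall = 18/13 × 17/86 = 153/559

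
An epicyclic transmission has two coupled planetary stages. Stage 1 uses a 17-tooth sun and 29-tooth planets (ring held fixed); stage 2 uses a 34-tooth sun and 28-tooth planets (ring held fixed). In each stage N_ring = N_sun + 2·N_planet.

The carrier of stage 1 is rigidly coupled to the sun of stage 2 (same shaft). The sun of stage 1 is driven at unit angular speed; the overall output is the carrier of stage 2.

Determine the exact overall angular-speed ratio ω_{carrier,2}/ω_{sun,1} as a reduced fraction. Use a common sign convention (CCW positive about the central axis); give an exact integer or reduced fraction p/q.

289/5704

Stage 1: N_ring = 17 + 2·29 = 75
Stage 1: 17(ω_s−ω_c) = −75(ω_r−ω_c),  ω_r=0, ω_s=1
Stage 1: 17(1−ω_c) = −75(0−ω_c)  ⇒  92ω_c = 17  ⇒  ω_c = 17/92
  ⇒ ω_c¹/ω_s¹ = 17/92
Stage 2: N_ring = 34 + 2·28 = 90
Stage 2: 34(ω_s−ω_c) = −90(ω_r−ω_c),  ω_r=0, ω_s=1
Stage 2: 34(1−ω_c) = −90(0−ω_c)  ⇒  124ω_c = 34  ⇒  ω_c = 17/62
  ⇒ ω_c²/ω_s² = 17/62
Coupling ω_s² = ω_c¹ ⇒ overall = 17/92 × 17/62 = 289/5704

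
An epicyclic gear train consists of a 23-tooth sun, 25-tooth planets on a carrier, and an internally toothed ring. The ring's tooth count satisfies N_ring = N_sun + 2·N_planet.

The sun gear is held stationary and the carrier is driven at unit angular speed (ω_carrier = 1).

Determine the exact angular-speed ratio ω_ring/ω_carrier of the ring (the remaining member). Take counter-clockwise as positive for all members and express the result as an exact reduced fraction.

N_ring = 23 + 2·25 = 73
23(ω_s−ω_c) = −73(ω_r−ω_c),  ω_s=0, ω_c=1
ω_r = 1 − (23/73)(0−1) = 96/73
ω_r/ω_c = 96/73

96/73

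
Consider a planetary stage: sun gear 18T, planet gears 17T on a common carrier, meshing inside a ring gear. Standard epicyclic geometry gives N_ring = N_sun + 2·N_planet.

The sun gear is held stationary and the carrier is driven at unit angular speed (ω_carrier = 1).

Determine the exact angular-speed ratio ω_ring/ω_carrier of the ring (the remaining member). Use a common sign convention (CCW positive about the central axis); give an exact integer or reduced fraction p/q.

N_ring = 18 + 2·17 = 52
18(ω_s−ω_c) = −52(ω_r−ω_c),  ω_s=0, ω_c=1
ω_r = 1 − (18/52)(0−1) = 35/26
ω_r/ω_c = 35/26

35/26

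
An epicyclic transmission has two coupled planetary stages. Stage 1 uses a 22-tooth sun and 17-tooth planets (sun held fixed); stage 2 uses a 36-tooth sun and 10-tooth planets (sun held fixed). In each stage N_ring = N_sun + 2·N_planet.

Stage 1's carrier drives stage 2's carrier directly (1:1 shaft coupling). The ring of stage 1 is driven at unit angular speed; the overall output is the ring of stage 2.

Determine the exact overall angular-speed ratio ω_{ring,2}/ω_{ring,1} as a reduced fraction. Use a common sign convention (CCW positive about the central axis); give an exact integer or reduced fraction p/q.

Stage 1: N_ring = 22 + 2·17 = 56
Stage 1: 22(ω_s−ω_c) = −56(ω_r−ω_c),  ω_s=0, ω_r=1
Stage 1: 22(0−ω_c) = −56(1−ω_c)  ⇒  78ω_c = 56  ⇒  ω_c = 28/39
  ⇒ ω_c¹/ω_r¹ = 28/39
Stage 2: N_ring = 36 + 2·10 = 56
Stage 2: 36(ω_s−ω_c) = −56(ω_r−ω_c),  ω_s=0, ω_c=1
Stage 2: ω_r = 1 − (36/56)(0−1) = 23/14
  ⇒ ω_r²/ω_c² = 23/14
Coupling ω_c² = ω_c¹ ⇒ overall = 28/39 × 23/14 = 46/39

46/39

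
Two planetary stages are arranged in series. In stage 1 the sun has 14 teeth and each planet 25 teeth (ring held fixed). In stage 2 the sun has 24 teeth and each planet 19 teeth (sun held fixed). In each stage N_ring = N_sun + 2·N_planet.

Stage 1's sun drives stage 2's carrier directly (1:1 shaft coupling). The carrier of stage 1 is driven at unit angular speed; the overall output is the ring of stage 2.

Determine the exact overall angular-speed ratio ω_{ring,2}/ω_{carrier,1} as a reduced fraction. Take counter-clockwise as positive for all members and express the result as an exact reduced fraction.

1677/217

Stage 1: N_ring = 14 + 2·25 = 64
Stage 1: 14(ω_s−ω_c) = −64(ω_r−ω_c),  ω_r=0, ω_c=1
Stage 1: ω_s = 1 − (64/14)(0−1) = 39/7
  ⇒ ω_s¹/ω_c¹ = 39/7
Stage 2: N_ring = 24 + 2·19 = 62
Stage 2: 24(ω_s−ω_c) = −62(ω_r−ω_c),  ω_s=0, ω_c=1
Stage 2: ω_r = 1 − (24/62)(0−1) = 43/31
  ⇒ ω_r²/ω_c² = 43/31
Coupling ω_c² = ω_s¹ ⇒ overall = 39/7 × 43/31 = 1677/217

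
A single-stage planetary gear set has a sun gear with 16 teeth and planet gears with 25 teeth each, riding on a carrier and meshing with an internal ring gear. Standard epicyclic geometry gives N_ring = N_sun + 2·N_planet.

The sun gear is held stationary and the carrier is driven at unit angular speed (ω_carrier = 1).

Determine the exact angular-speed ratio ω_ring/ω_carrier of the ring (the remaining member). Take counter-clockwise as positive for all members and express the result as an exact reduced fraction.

N_ring = 16 + 2·25 = 66
16(ω_s−ω_c) = −66(ω_r−ω_c),  ω_s=0, ω_c=1
ω_r = 1 − (16/66)(0−1) = 41/33
ω_r/ω_c = 41/33

41/33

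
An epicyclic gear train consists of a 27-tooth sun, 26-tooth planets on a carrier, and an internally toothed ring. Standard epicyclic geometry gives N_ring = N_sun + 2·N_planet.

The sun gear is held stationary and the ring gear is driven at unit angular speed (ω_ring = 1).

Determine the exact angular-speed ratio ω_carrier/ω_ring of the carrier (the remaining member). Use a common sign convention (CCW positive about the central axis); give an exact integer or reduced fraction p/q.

79/106

N_ring = 27 + 2·26 = 79
27(ω_s−ω_c) = −79(ω_r−ω_c),  ω_s=0, ω_r=1
27(0−ω_c) = −79(1−ω_c)  ⇒  106ω_c = 79  ⇒  ω_c = 79/106
ω_c/ω_r = 79/106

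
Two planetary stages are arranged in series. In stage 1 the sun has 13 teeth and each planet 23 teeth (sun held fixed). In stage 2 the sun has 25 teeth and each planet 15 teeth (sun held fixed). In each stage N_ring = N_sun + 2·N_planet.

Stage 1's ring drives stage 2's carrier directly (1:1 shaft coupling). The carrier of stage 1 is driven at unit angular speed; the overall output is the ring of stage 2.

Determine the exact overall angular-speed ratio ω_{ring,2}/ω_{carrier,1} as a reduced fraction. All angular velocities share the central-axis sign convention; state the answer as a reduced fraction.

Stage 1: N_ring = 13 + 2·23 = 59
Stage 1: 13(ω_s−ω_c) = −59(ω_r−ω_c),  ω_s=0, ω_c=1
Stage 1: ω_r = 1 − (13/59)(0−1) = 72/59
  ⇒ ω_r¹/ω_c¹ = 72/59
Stage 2: N_ring = 25 + 2·15 = 55
Stage 2: 25(ω_s−ω_c) = −55(ω_r−ω_c),  ω_s=0, ω_c=1
Stage 2: ω_r = 1 − (25/55)(0−1) = 16/11
  ⇒ ω_r²/ω_c² = 16/11
Coupling ω_c² = ω_r¹ ⇒ overall = 72/59 × 16/11 = 1152/649

1152/649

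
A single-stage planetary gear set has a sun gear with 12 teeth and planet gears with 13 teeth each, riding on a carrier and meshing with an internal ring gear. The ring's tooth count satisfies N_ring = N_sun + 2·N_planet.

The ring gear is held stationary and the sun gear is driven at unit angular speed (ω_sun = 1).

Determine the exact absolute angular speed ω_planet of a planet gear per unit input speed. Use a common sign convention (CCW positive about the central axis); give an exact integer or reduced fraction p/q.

-6/13

N_ring = 12 + 2·13 = 38
12(ω_s−ω_c) = −38(ω_r−ω_c),  ω_r=0, ω_s=1
12(1−ω_c) = −38(0−ω_c)  ⇒  50ω_c = 12  ⇒  ω_c = 6/25
sun–planet: 12·(1−6/25) = −13·(ω_p−ω_c)  ⇒  ω_p−ω_c = −(12/13)·(19/25) = -228/325
ω_p = 6/25 − 228/325 = -6/13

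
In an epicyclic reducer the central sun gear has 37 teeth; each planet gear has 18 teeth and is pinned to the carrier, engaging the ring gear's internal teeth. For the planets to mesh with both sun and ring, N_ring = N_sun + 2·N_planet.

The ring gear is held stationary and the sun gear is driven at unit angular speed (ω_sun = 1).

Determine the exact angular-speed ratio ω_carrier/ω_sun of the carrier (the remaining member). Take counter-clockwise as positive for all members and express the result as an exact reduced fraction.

N_ring = 37 + 2·18 = 73
37(ω_s−ω_c) = −73(ω_r−ω_c),  ω_r=0, ω_s=1
37(1−ω_c) = −73(0−ω_c)  ⇒  110ω_c = 37  ⇒  ω_c = 37/110
ω_c/ω_s = 37/110

37/110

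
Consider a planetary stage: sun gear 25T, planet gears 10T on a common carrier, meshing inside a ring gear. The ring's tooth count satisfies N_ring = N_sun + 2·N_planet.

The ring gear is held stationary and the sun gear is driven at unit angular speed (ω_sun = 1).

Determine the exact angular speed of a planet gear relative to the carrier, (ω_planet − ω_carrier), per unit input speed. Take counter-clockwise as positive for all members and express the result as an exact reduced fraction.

N_ring = 25 + 2·10 = 45
25(ω_s−ω_c) = −45(ω_r−ω_c),  ω_r=0, ω_s=1
25(1−ω_c) = −45(0−ω_c)  ⇒  70ω_c = 25  ⇒  ω_c = 5/14
sun–planet: 25·(1−5/14) = −10·(ω_p−ω_c)  ⇒  ω_p−ω_c = −(25/10)·(9/14) = -45/28

-45/28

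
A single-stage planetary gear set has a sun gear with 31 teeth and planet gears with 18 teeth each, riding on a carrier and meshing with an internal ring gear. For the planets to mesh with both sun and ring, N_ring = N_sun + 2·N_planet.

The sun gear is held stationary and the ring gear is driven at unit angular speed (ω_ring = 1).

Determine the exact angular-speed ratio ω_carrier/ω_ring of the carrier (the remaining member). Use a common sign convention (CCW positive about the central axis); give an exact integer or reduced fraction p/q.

67/98

N_ring = 31 + 2·18 = 67
31(ω_s−ω_c) = −67(ω_r−ω_c),  ω_s=0, ω_r=1
31(0−ω_c) = −67(1−ω_c)  ⇒  98ω_c = 67  ⇒  ω_c = 67/98
ω_c/ω_r = 67/98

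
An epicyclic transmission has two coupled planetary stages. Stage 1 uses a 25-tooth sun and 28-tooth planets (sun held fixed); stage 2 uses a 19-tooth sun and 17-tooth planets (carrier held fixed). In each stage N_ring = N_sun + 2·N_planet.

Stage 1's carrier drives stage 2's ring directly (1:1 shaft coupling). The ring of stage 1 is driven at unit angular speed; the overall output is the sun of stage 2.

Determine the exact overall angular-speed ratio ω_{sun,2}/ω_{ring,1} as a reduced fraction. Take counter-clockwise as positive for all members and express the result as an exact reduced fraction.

-81/38

Stage 1: N_ring = 25 + 2·28 = 81
Stage 1: 25(ω_s−ω_c) = −81(ω_r−ω_c),  ω_s=0, ω_r=1
Stage 1: 25(0−ω_c) = −81(1−ω_c)  ⇒  106ω_c = 81  ⇒  ω_c = 81/106
  ⇒ ω_c¹/ω_r¹ = 81/106
Stage 2: N_ring = 19 + 2·17 = 53
Stage 2: 19(ω_s−ω_c) = −53(ω_r−ω_c),  ω_c=0, ω_r=1
Stage 2: ω_s = 0 − (53/19)(1−0) = -53/19
  ⇒ ω_s²/ω_r² = -53/19
Coupling ω_r² = ω_c¹ ⇒ overall = 81/106 × -53/19 = -81/38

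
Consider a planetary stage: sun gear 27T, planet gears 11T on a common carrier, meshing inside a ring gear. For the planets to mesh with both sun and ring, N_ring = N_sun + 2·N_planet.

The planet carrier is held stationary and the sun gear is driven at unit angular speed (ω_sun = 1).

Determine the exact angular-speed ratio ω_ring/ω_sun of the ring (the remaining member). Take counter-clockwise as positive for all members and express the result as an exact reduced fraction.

N_ring = 27 + 2·11 = 49
27(ω_s−ω_c) = −49(ω_r−ω_c),  ω_c=0, ω_s=1
ω_r = 0 − (27/49)(1−0) = -27/49
ω_r/ω_s = -27/49

-27/49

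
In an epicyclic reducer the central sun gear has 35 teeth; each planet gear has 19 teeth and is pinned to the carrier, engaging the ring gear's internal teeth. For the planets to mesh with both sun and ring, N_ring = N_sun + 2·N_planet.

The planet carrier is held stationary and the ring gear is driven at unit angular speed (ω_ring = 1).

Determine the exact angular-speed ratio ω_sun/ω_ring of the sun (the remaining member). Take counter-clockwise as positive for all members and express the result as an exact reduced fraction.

-73/35

N_ring = 35 + 2·19 = 73
35(ω_s−ω_c) = −73(ω_r−ω_c),  ω_c=0, ω_r=1
ω_s = 0 − (73/35)(1−0) = -73/35
ω_s/ω_r = -73/35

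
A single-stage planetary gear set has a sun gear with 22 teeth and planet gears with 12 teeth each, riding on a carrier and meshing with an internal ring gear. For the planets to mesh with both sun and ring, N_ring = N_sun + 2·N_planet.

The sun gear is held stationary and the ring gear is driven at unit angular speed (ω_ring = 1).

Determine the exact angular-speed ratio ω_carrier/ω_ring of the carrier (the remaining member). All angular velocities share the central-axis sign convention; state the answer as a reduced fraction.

23/34

N_ring = 22 + 2·12 = 46
22(ω_s−ω_c) = −46(ω_r−ω_c),  ω_s=0, ω_r=1
22(0−ω_c) = −46(1−ω_c)  ⇒  68ω_c = 46  ⇒  ω_c = 23/34
ω_c/ω_r = 23/34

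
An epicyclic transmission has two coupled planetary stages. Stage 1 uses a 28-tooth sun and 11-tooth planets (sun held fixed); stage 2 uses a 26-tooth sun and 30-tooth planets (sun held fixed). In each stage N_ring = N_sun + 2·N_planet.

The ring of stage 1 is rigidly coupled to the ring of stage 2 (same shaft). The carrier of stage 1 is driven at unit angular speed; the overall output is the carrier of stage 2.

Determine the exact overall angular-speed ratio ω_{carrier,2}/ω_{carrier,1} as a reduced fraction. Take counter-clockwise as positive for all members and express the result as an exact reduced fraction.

Stage 1: N_ring = 28 + 2·11 = 50
Stage 1: 28(ω_s−ω_c) = −50(ω_r−ω_c),  ω_s=0, ω_c=1
Stage 1: ω_r = 1 − (28/50)(0−1) = 39/25
  ⇒ ω_r¹/ω_c¹ = 39/25
Stage 2: N_ring = 26 + 2·30 = 86
Stage 2: 26(ω_s−ω_c) = −86(ω_r−ω_c),  ω_s=0, ω_r=1
Stage 2: 26(0−ω_c) = −86(1−ω_c)  ⇒  112ω_c = 86  ⇒  ω_c = 43/56
  ⇒ ω_c²/ω_r² = 43/56
Coupling ω_r² = ω_r¹ ⇒ overall = 39/25 × 43/56 = 1677/1400

1677/1400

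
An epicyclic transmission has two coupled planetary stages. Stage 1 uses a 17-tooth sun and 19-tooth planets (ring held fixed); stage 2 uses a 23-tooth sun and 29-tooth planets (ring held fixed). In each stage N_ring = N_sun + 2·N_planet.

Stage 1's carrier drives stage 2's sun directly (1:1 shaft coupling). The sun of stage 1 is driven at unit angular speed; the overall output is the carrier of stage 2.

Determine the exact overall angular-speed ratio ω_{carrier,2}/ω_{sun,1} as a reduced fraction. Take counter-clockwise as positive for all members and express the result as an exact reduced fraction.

Stage 1: N_ring = 17 + 2·19 = 55
Stage 1: 17(ω_s−ω_c) = −55(ω_r−ω_c),  ω_r=0, ω_s=1
Stage 1: 17(1−ω_c) = −55(0−ω_c)  ⇒  72ω_c = 17  ⇒  ω_c = 17/72
  ⇒ ω_c¹/ω_s¹ = 17/72
Stage 2: N_ring = 23 + 2·29 = 81
Stage 2: 23(ω_s−ω_c) = −81(ω_r−ω_c),  ω_r=0, ω_s=1
Stage 2: 23(1−ω_c) = −81(0−ω_c)  ⇒  104ω_c = 23  ⇒  ω_c = 23/104
  ⇒ ω_c²/ω_s² = 23/104
Coupling ω_s² = ω_c¹ ⇒ overall = 17/72 × 23/104 = 391/7488

391/7488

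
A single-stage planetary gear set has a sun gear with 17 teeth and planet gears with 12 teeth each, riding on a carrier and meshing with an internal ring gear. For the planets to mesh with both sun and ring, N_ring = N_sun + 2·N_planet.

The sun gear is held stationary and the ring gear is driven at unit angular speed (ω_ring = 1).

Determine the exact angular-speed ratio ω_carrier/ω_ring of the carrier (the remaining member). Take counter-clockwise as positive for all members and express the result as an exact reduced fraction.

N_ring = 17 + 2·12 = 41
17(ω_s−ω_c) = −41(ω_r−ω_c),  ω_s=0, ω_r=1
17(0−ω_c) = −41(1−ω_c)  ⇒  58ω_c = 41  ⇒  ω_c = 41/58
ω_c/ω_r = 41/58

41/58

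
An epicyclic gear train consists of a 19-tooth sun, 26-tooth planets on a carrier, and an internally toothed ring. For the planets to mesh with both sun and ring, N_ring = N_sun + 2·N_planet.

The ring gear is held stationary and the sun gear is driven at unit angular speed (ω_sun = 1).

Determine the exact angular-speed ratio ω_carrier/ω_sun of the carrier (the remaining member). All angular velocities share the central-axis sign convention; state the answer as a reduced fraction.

N_ring = 19 + 2·26 = 71
19(ω_s−ω_c) = −71(ω_r−ω_c),  ω_r=0, ω_s=1
19(1−ω_c) = −71(0−ω_c)  ⇒  90ω_c = 19  ⇒  ω_c = 19/90
ω_c/ω_s = 19/90

19/90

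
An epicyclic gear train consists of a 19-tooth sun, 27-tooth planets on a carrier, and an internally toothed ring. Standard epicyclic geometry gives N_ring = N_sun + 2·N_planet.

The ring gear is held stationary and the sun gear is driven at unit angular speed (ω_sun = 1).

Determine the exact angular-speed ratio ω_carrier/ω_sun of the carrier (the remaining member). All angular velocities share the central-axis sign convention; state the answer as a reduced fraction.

19/92

N_ring = 19 + 2·27 = 73
19(ω_s−ω_c) = −73(ω_r−ω_c),  ω_r=0, ω_s=1
19(1−ω_c) = −73(0−ω_c)  ⇒  92ω_c = 19  ⇒  ω_c = 19/92
ω_c/ω_s = 19/92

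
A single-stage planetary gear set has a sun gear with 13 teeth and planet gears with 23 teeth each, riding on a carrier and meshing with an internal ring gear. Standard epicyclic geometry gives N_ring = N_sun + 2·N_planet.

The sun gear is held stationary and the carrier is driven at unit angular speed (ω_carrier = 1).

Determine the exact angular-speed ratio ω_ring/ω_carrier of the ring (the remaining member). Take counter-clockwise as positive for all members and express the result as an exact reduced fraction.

N_ring = 13 + 2·23 = 59
13(ω_s−ω_c) = −59(ω_r−ω_c),  ω_s=0, ω_c=1
ω_r = 1 − (13/59)(0−1) = 72/59
ω_r/ω_c = 72/59

72/59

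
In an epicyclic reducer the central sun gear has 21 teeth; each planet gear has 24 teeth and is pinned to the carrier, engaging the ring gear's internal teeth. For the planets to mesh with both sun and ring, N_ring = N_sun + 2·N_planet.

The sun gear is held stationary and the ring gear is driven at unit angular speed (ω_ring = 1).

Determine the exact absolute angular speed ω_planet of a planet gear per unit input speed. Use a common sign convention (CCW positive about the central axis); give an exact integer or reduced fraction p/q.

23/16

N_ring = 21 + 2·24 = 69
21(ω_s−ω_c) = −69(ω_r−ω_c),  ω_s=0, ω_r=1
21(0−ω_c) = −69(1−ω_c)  ⇒  90ω_c = 69  ⇒  ω_c = 23/30
sun–planet: 21·(0−23/30) = −24·(ω_p−ω_c)  ⇒  ω_p−ω_c = −(21/24)·(-23/30) = 161/240
ω_p = 23/30 + 161/240 = 23/16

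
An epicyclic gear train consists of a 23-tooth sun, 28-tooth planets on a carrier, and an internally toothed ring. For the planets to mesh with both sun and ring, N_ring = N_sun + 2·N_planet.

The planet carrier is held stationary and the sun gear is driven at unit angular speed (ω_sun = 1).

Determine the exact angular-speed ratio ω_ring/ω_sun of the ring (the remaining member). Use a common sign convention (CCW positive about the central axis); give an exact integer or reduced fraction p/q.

-23/79

N_ring = 23 + 2·28 = 79
23(ω_s−ω_c) = −79(ω_r−ω_c),  ω_c=0, ω_s=1
ω_r = 0 − (23/79)(1−0) = -23/79
ω_r/ω_s = -23/79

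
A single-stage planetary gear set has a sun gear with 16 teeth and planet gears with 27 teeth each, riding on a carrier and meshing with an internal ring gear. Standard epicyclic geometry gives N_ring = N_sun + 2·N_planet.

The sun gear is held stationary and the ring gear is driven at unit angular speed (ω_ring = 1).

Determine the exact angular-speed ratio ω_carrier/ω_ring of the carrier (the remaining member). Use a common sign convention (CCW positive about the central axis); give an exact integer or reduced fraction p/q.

N_ring = 16 + 2·27 = 70
16(ω_s−ω_c) = −70(ω_r−ω_c),  ω_s=0, ω_r=1
16(0−ω_c) = −70(1−ω_c)  ⇒  86ω_c = 70  ⇒  ω_c = 35/43
ω_c/ω_r = 35/43

35/43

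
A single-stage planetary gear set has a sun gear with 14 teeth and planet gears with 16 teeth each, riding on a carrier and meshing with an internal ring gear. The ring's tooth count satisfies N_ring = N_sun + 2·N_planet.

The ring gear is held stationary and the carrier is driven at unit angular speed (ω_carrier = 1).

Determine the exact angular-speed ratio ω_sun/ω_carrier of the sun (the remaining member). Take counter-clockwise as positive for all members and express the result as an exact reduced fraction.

N_ring = 14 + 2·16 = 46
14(ω_s−ω_c) = −46(ω_r−ω_c),  ω_r=0, ω_c=1
ω_s = 1 − (46/14)(0−1) = 30/7
ω_s/ω_c = 30/7

30/7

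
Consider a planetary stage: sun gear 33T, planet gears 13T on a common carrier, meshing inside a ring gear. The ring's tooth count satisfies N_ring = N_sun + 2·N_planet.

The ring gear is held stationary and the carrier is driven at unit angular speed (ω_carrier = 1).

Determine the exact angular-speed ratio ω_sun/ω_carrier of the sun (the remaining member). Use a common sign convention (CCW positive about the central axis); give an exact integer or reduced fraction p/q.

92/33

N_ring = 33 + 2·13 = 59
33(ω_s−ω_c) = −59(ω_r−ω_c),  ω_r=0, ω_c=1
ω_s = 1 − (59/33)(0−1) = 92/33
ω_s/ω_c = 92/33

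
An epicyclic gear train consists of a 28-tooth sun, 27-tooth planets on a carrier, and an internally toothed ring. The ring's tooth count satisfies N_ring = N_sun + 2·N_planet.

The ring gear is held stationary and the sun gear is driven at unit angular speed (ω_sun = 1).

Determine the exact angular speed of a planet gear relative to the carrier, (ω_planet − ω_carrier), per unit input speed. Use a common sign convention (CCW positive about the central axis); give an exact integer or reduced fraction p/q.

-1148/1485

N_ring = 28 + 2·27 = 82
28(ω_s−ω_c) = −82(ω_r−ω_c),  ω_r=0, ω_s=1
28(1−ω_c) = −82(0−ω_c)  ⇒  110ω_c = 28  ⇒  ω_c = 14/55
sun–planet: 28·(1−14/55) = −27·(ω_p−ω_c)  ⇒  ω_p−ω_c = −(28/27)·(41/55) = -1148/1485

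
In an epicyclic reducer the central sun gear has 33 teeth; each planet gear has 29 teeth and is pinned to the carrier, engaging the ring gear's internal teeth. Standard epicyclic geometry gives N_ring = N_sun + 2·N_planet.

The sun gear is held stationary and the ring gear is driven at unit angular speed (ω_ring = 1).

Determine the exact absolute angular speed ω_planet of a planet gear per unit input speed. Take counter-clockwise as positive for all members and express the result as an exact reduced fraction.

N_ring = 33 + 2·29 = 91
33(ω_s−ω_c) = −91(ω_r−ω_c),  ω_s=0, ω_r=1
33(0−ω_c) = −91(1−ω_c)  ⇒  124ω_c = 91  ⇒  ω_c = 91/124
sun–planet: 33·(0−91/124) = −29·(ω_p−ω_c)  ⇒  ω_p−ω_c = −(33/29)·(-91/124) = 3003/3596
ω_p = 91/124 + 3003/3596 = 91/58

91/58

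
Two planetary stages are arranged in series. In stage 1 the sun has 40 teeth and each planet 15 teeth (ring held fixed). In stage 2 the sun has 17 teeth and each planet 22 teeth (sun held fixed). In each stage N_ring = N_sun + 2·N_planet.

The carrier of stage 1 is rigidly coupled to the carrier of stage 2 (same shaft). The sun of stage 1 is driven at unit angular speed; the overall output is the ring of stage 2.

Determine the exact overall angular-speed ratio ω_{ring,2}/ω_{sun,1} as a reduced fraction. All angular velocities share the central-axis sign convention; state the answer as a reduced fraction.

312/671

Stage 1: N_ring = 40 + 2·15 = 70
Stage 1: 40(ω_s−ω_c) = −70(ω_r−ω_c),  ω_r=0, ω_s=1
Stage 1: 40(1−ω_c) = −70(0−ω_c)  ⇒  110ω_c = 40  ⇒  ω_c = 4/11
  ⇒ ω_c¹/ω_s¹ = 4/11
Stage 2: N_ring = 17 + 2·22 = 61
Stage 2: 17(ω_s−ω_c) = −61(ω_r−ω_c),  ω_s=0, ω_c=1
Stage 2: ω_r = 1 − (17/61)(0−1) = 78/61
  ⇒ ω_r²/ω_c² = 78/61
Coupling ω_c² = ω_c¹ ⇒ overall = 4/11 × 78/61 = 312/671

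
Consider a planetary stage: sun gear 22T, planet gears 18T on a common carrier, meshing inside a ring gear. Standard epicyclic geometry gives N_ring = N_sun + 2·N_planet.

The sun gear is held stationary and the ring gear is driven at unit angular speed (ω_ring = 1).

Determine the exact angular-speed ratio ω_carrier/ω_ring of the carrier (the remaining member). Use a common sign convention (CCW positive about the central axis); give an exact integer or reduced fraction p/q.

29/40

N_ring = 22 + 2·18 = 58
22(ω_s−ω_c) = −58(ω_r−ω_c),  ω_s=0, ω_r=1
22(0−ω_c) = −58(1−ω_c)  ⇒  80ω_c = 58  ⇒  ω_c = 29/40
ω_c/ω_r = 29/40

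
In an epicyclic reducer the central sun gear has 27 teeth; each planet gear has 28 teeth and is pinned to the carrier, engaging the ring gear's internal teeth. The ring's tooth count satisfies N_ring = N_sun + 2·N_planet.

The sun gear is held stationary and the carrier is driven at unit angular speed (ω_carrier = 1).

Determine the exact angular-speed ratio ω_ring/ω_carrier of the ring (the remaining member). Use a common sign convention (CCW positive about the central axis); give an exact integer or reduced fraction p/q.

110/83

N_ring = 27 + 2·28 = 83
27(ω_s−ω_c) = −83(ω_r−ω_c),  ω_s=0, ω_c=1
ω_r = 1 − (27/83)(0−1) = 110/83
ω_r/ω_c = 110/83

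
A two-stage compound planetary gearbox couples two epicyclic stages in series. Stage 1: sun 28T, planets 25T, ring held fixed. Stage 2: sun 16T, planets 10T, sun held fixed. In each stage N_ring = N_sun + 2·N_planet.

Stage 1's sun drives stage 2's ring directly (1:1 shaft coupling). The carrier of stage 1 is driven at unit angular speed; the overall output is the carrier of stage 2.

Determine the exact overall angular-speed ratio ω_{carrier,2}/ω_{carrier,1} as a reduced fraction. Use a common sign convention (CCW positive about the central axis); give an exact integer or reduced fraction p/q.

Stage 1: N_ring = 28 + 2·25 = 78
Stage 1: 28(ω_s−ω_c) = −78(ω_r−ω_c),  ω_r=0, ω_c=1
Stage 1: ω_s = 1 − (78/28)(0−1) = 53/14
  ⇒ ω_s¹/ω_c¹ = 53/14
Stage 2: N_ring = 16 + 2·10 = 36
Stage 2: 16(ω_s−ω_c) = −36(ω_r−ω_c),  ω_s=0, ω_r=1
Stage 2: 16(0−ω_c) = −36(1−ω_c)  ⇒  52ω_c = 36  ⇒  ω_c = 9/13
  ⇒ ω_c²/ω_r² = 9/13
Coupling ω_r² = ω_s¹ ⇒ overall = 53/14 × 9/13 = 477/182

477/182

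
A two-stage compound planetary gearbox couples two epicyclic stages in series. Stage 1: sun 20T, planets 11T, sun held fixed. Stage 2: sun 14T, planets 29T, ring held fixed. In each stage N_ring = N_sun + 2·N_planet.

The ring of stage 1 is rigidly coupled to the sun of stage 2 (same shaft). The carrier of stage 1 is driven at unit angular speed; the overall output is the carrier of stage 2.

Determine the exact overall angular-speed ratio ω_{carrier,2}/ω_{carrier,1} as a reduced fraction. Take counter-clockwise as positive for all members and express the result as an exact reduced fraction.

31/129

Stage 1: N_ring = 20 + 2·11 = 42
Stage 1: 20(ω_s−ω_c) = −42(ω_r−ω_c),  ω_s=0, ω_c=1
Stage 1: ω_r = 1 − (20/42)(0−1) = 31/21
  ⇒ ω_r¹/ω_c¹ = 31/21
Stage 2: N_ring = 14 + 2·29 = 72
Stage 2: 14(ω_s−ω_c) = −72(ω_r−ω_c),  ω_r=0, ω_s=1
Stage 2: 14(1−ω_c) = −72(0−ω_c)  ⇒  86ω_c = 14  ⇒  ω_c = 7/43
  ⇒ ω_c²/ω_s² = 7/43
Coupling ω_s² = ω_r¹ ⇒ overall = 31/21 × 7/43 = 31/129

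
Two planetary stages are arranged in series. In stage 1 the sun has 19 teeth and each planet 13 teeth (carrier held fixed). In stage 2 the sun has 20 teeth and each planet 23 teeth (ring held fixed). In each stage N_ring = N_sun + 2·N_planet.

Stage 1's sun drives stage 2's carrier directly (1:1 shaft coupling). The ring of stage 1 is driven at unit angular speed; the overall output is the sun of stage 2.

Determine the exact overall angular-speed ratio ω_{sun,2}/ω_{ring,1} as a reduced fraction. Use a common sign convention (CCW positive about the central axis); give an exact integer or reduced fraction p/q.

Stage 1: N_ring = 19 + 2·13 = 45
Stage 1: 19(ω_s−ω_c) = −45(ω_r−ω_c),  ω_c=0, ω_r=1
Stage 1: ω_s = 0 − (45/19)(1−0) = -45/19
  ⇒ ω_s¹/ω_r¹ = -45/19
Stage 2: N_ring = 20 + 2·23 = 66
Stage 2: 20(ω_s−ω_c) = −66(ω_r−ω_c),  ω_r=0, ω_c=1
Stage 2: ω_s = 1 − (66/20)(0−1) = 43/10
  ⇒ ω_s²/ω_c² = 43/10
Coupling ω_c² = ω_s¹ ⇒ overall = -45/19 × 43/10 = -387/38

-387/38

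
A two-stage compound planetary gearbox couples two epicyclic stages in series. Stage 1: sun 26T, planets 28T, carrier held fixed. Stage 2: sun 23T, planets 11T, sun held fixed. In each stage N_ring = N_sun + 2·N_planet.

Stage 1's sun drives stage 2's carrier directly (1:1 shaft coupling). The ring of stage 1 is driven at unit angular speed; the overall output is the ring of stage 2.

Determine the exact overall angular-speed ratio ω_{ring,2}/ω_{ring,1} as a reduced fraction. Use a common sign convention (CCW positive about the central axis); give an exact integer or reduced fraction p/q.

-2788/585

Stage 1: N_ring = 26 + 2·28 = 82
Stage 1: 26(ω_s−ω_c) = −82(ω_r−ω_c),  ω_c=0, ω_r=1
Stage 1: ω_s = 0 − (82/26)(1−0) = -41/13
  ⇒ ω_s¹/ω_r¹ = -41/13
Stage 2: N_ring = 23 + 2·11 = 45
Stage 2: 23(ω_s−ω_c) = −45(ω_r−ω_c),  ω_s=0, ω_c=1
Stage 2: ω_r = 1 − (23/45)(0−1) = 68/45
  ⇒ ω_r²/ω_c² = 68/45
Coupling ω_c² = ω_s¹ ⇒ overall = -41/13 × 68/45 = -2788/585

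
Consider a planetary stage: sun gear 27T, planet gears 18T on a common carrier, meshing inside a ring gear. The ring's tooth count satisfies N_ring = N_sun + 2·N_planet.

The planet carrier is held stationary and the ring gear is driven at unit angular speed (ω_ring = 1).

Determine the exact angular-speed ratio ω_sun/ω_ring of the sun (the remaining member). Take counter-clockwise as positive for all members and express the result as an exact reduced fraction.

N_ring = 27 + 2·18 = 63
27(ω_s−ω_c) = −63(ω_r−ω_c),  ω_c=0, ω_r=1
ω_s = 0 − (63/27)(1−0) = -7/3
ω_s/ω_r = -7/3

-7/3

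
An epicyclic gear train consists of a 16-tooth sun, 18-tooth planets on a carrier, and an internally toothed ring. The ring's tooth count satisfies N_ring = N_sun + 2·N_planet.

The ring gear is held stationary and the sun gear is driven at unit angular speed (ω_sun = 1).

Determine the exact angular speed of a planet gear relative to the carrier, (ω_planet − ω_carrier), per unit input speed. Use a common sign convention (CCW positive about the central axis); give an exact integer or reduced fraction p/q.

N_ring = 16 + 2·18 = 52
16(ω_s−ω_c) = −52(ω_r−ω_c),  ω_r=0, ω_s=1
16(1−ω_c) = −52(0−ω_c)  ⇒  68ω_c = 16  ⇒  ω_c = 4/17
sun–planet: 16·(1−4/17) = −18·(ω_p−ω_c)  ⇒  ω_p−ω_c = −(16/18)·(13/17) = -104/153

-104/153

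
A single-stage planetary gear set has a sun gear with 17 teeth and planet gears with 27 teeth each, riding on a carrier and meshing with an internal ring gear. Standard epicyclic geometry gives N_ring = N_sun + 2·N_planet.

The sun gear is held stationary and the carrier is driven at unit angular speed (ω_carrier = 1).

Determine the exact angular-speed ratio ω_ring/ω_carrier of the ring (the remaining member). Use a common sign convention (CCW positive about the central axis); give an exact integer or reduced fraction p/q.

N_ring = 17 + 2·27 = 71
17(ω_s−ω_c) = −71(ω_r−ω_c),  ω_s=0, ω_c=1
ω_r = 1 − (17/71)(0−1) = 88/71
ω_r/ω_c = 88/71

88/71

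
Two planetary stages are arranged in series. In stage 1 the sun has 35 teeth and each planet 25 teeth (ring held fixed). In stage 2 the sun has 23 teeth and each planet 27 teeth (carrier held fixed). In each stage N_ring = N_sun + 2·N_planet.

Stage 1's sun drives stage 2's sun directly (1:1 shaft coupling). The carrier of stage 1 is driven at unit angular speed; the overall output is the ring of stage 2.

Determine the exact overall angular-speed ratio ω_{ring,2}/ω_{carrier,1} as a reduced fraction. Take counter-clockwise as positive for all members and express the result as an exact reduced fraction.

Stage 1: N_ring = 35 + 2·25 = 85
Stage 1: 35(ω_s−ω_c) = −85(ω_r−ω_c),  ω_r=0, ω_c=1
Stage 1: ω_s = 1 − (85/35)(0−1) = 24/7
  ⇒ ω_s¹/ω_c¹ = 24/7
Stage 2: N_ring = 23 + 2·27 = 77
Stage 2: 23(ω_s−ω_c) = −77(ω_r−ω_c),  ω_c=0, ω_s=1
Stage 2: ω_r = 0 − (23/77)(1−0) = -23/77
  ⇒ ω_r²/ω_s² = -23/77
Coupling ω_s² = ω_s¹ ⇒ overall = 24/7 × -23/77 = -552/539

-552/539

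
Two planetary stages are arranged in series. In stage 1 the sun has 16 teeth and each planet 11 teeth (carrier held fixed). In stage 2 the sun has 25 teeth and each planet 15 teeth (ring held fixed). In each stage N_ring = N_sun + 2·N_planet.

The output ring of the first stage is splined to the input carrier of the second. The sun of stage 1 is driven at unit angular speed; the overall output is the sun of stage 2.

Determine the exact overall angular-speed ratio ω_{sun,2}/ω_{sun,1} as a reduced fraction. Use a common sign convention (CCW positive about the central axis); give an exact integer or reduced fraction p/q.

-128/95

Stage 1: N_ring = 16 + 2·11 = 38
Stage 1: 16(ω_s−ω_c) = −38(ω_r−ω_c),  ω_c=0, ω_s=1
Stage 1: ω_r = 0 − (16/38)(1−0) = -8/19
  ⇒ ω_r¹/ω_s¹ = -8/19
Stage 2: N_ring = 25 + 2·15 = 55
Stage 2: 25(ω_s−ω_c) = −55(ω_r−ω_c),  ω_r=0, ω_c=1
Stage 2: ω_s = 1 − (55/25)(0−1) = 16/5
  ⇒ ω_s²/ω_c² = 16/5
Coupling ω_c² = ω_r¹ ⇒ overall = -8/19 × 16/5 = -128/95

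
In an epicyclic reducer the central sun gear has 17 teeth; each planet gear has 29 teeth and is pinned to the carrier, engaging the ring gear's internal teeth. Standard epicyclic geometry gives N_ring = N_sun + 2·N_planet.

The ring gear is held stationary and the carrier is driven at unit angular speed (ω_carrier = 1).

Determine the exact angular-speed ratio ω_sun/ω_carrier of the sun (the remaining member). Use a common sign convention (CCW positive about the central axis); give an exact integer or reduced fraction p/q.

N_ring = 17 + 2·29 = 75
17(ω_s−ω_c) = −75(ω_r−ω_c),  ω_r=0, ω_c=1
ω_s = 1 − (75/17)(0−1) = 92/17
ω_s/ω_c = 92/17

92/17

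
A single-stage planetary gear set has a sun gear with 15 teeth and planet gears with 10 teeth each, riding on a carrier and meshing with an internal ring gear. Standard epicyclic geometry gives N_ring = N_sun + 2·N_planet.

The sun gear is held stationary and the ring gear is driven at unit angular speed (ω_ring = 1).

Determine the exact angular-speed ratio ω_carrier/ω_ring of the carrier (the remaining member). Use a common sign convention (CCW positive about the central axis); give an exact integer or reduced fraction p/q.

7/10

N_ring = 15 + 2·10 = 35
15(ω_s−ω_c) = −35(ω_r−ω_c),  ω_s=0, ω_r=1
15(0−ω_c) = −35(1−ω_c)  ⇒  50ω_c = 35  ⇒  ω_c = 7/10
ω_c/ω_r = 7/10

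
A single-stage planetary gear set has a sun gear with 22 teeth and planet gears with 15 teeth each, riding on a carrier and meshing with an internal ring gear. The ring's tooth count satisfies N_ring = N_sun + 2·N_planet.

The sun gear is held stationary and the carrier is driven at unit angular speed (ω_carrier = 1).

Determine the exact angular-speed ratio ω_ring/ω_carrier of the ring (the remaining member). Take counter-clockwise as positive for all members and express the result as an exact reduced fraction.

37/26

N_ring = 22 + 2·15 = 52
22(ω_s−ω_c) = −52(ω_r−ω_c),  ω_s=0, ω_c=1
ω_r = 1 − (22/52)(0−1) = 37/26
ω_r/ω_c = 37/26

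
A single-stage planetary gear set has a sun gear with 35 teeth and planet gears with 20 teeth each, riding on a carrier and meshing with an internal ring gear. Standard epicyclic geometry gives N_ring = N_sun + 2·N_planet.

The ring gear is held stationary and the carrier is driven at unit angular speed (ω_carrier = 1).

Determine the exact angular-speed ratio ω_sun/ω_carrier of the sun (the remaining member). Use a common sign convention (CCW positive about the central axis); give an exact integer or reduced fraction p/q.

22/7

N_ring = 35 + 2·20 = 75
35(ω_s−ω_c) = −75(ω_r−ω_c),  ω_r=0, ω_c=1
ω_s = 1 − (75/35)(0−1) = 22/7
ω_s/ω_c = 22/7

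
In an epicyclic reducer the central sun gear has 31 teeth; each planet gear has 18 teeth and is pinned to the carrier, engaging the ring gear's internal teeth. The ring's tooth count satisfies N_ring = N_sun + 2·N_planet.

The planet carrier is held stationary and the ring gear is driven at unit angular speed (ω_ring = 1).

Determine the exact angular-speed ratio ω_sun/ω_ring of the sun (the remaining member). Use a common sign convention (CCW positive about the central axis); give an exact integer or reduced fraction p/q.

N_ring = 31 + 2·18 = 67
31(ω_s−ω_c) = −67(ω_r−ω_c),  ω_c=0, ω_r=1
ω_s = 0 − (67/31)(1−0) = -67/31
ω_s/ω_r = -67/31

-67/31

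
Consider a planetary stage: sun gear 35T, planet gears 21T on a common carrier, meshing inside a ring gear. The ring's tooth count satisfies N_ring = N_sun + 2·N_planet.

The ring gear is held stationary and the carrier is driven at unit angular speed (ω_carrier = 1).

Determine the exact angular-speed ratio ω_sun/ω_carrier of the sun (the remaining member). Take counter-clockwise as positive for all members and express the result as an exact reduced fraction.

16/5

N_ring = 35 + 2·21 = 77
35(ω_s−ω_c) = −77(ω_r−ω_c),  ω_r=0, ω_c=1
ω_s = 1 − (77/35)(0−1) = 16/5
ω_s/ω_c = 16/5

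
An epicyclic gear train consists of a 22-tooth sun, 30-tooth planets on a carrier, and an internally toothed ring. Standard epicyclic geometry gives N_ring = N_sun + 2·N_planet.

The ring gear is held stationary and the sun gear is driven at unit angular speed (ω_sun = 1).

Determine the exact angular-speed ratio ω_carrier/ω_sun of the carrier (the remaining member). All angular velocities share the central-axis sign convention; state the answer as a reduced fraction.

N_ring = 22 + 2·30 = 82
22(ω_s−ω_c) = −82(ω_r−ω_c),  ω_r=0, ω_s=1
22(1−ω_c) = −82(0−ω_c)  ⇒  104ω_c = 22  ⇒  ω_c = 11/52
ω_c/ω_s = 11/52

11/52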